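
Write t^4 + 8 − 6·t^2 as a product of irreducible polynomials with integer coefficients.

Substitute u = t^2 to get a quadratic in u, then factor.
t^2 − 2 is irreducible over ℤ (2 is not a perfect square).
t^2 − 4 is a difference of squares.

(t + 2)·(t − 2)·(t^2 − 2)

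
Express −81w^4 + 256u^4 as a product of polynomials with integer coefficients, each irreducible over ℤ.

Difference of squares twice: with A = 4u and B = 3w, A⁴ − B⁴ = (A² − B²)(A² + B²), and A² − B² factors again.

(4u + 3w)(4u − 3w)(16u^2 + 9w^2)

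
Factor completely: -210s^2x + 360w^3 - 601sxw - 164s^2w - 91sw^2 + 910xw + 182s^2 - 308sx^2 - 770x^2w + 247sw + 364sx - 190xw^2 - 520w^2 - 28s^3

Group: 7s(-4s^2 - 22sx - 28sw + 26s - 55xw - 45w^2 + 65w) + (14x - 8w)(-4s^2 - 22sx - 28sw + 26s - 55xw - 45w^2 + 65w); both groups contain (-4s^2 - 22sx - 28sw + 26s - 55xw - 45w^2 + 65w), so (7s + 14x - 8w) is a factor with cofactor -4s^2 - 22sx - 28sw + 26s - 55xw - 45w^2 + 65w.
The cofactor groups again: -4s^2 - 22sx - 28sw + 26s - 55xw - 45w^2 + 65w = -2s(2s + 11x + 9w - 13) - 5w(2s + 11x + 9w - 13); both groups contain (2s + 11x + 9w - 13), giving -(2s + 5w)(2s + 11x + 9w - 13).

-(2s + 5w)(2s + 11x + 9w - 13)(7s + 14x - 8w)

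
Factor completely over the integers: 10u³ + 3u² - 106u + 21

Trying the rational-root candidates, u = 3 is a root, giving the factor (u - 3) and quotient 10u² + 33u - 7.
The remaining quadratic factors as (2u + 7)(5u - 1).

(2u + 7)(5u - 1)(u - 3)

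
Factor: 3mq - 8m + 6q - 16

(3q - 8)(m + 2)

Group as (3mq - 8m) + (6q - 16) = m(3q - 8) + 2(3q - 8).
Both groups share the factor (3q - 8).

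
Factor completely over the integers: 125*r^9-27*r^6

r^6*(5*r-3)*(25*r^2+15*r+9)

Every term has a factor of r^6; factoring it out leaves 125*r^3-27.
Recognize a difference of cubes with the parts 5*r and 3.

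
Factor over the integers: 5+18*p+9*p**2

Need a pair with product 9·5 = 45 and sum 18: that's 15 and 3.
Split the middle term: 9*p**2+15*p + 3*p+5 = 3*p*(3*p+5) + (3*p+5).

(3*p+1)*(3*p+5)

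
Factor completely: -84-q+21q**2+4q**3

Trying the rational-root candidates, q = -4 is a root, so (q+4) is a factor; dividing leaves 4q**2+5q-21.
The remaining quadratic factors as (4q-7)(q+3).

(4q-7)(q+3)(q+4)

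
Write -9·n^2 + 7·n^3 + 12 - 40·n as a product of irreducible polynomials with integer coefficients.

Among the possible rational roots, n = 3 is a root, giving the factor (n - 3) and quotient 7·n^2 + 12·n - 4.
The remaining quadratic factors as (n + 2)(7·n - 2).

(7·n - 2)·(n + 2)·(n - 3)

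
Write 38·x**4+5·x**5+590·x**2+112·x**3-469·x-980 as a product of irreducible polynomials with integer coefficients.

Trying the rational-root candidates, x = 7/5 is a root, so (5·x-7) divides it; the quotient is x**4+9·x**3+35·x**2+167·x+140.
Then x = -1 is a root, so (x+1) divides it; the quotient is x**3+8·x**2+27·x+140.
Continuing, x = -7 is a root, giving the factor (x+7) and quotient x**2+x+20.
The quadratic x**2+x+20 has discriminant -79 < 0 and is irreducible over ℤ.

(5·x-7)·(x+1)·(x+7)·(x**2+x+20)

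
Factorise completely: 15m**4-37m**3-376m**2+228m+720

(3m-5)(5m+6)(m+4)(m-6)

Testing divisors of the constant over divisors of the leading coefficient, m = -6/5 is a root, so (5m+6) divides it; the quotient is 3m**3-11m**2-62m+120.
Then m = 6 is a root, giving the factor (m-6) and quotient 3m**2+7m-20.
The remaining quadratic factors as (3m-5)(m+4).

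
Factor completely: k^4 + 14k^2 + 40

(k^2 + 10)(k^2 + 4)

Substitute u = k^2 to get a quadratic in u, then factor.
k^2 + 10 is irreducible over ℤ (always positive, so no real roots).
k^2 + 4 is irreducible over ℤ (sum of squares).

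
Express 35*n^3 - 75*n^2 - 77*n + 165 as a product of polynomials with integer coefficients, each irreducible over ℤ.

(7*n - 15)*(5*n^2 - 11)

Group as (35*n^3 - 77*n) + (-75*n^2 + 165) = 7*n*(5*n^2 - 11) - 15*(5*n^2 - 11).
Both groups share the factor (5*n^2 - 11).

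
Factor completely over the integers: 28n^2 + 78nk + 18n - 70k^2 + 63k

Group: 2n(14n - 10k + 9) + 7k(14n - 10k + 9); both groups contain (14n - 10k + 9).

(14n - 10k + 9)(2n + 7k)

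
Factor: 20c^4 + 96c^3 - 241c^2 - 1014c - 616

(2c + 11)(2c - 7)(5c + 4)(c + 2)

By the rational root theorem, c = -2 is a root, so (c + 2) divides it; the quotient is 20c^3 + 56c^2 - 353c - 308.
Then c = -4/5 is a root, giving the factor (5c + 4) and quotient 4c^2 + 8c - 77.
The remaining quadratic factors as (2c - 7)(2c + 11).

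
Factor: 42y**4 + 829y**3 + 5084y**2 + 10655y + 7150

(2y + 13)(3y + 5)(7y + 11)(y + 10)

By the rational root theorem, y = -11/7 is a root, so (7y + 11) divides it; the quotient is 6y**3 + 109y**2 + 555y + 650.
Next, y = -13/2 is a root, so (2y + 13) divides it; the quotient is 3y**2 + 35y + 50.
The remaining quadratic factors as (3y + 5)(y + 10).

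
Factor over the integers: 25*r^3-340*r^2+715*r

Pull out the common factor 5*r, then factor the remaining trinomial.

5*r*(5*r-13)*(r-11)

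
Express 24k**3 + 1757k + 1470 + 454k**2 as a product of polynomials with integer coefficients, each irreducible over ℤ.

Testing divisors of the constant over divisors of the leading coefficient, k = −7/6 is a root, giving the factor (6k + 7) and quotient 4k**2 + 71k + 210.
The remaining quadratic factors as (4k + 15)(k + 14).

(4k + 15)(6k + 7)(k + 14)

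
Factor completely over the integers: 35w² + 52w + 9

Need a pair with product 35·9 = 315 and sum 52: that's 7 and 45.
Split the middle term: 35w² + 7w + 45w + 9 = 7w(5w + 1) + 9(5w + 1).

(5w + 1)(7w + 9)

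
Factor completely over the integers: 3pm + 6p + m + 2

Group as (3pm + 6p) + (m + 2) = 3p(m + 2) + (m + 2).
Both groups share the factor (m + 2).

(3p + 1)(m + 2)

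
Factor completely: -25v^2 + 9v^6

v^2(3v^2 + 5)(3v^2 - 5)

Every term has a factor of v^2; factoring it out leaves 9v^4 - 25.
Recognize a difference of squares with the parts 3v^2 and 5.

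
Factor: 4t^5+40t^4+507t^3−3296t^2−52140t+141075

(2t−15)(2t−5)(t+9)(t^2+11t+209)

Among the possible rational roots, t = −9 is a root, so (t+9) divides it; the quotient is 4t^4+4t^3+471t^2−7535t+15675.
Then t = 15/2 is a root, giving the factor (2t−15) and quotient 2t^3+17t^2+363t−1045.
Continuing, t = 5/2 is a root, so (2t−5) divides it; the quotient is t^2+11t+209.
The quadratic t^2+11t+209 has discriminant −715 < 0 and is irreducible over ℤ.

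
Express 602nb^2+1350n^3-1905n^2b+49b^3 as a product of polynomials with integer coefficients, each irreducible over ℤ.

Group: 9n(150n^2-95nb-7b^2) - 7b(150n^2-95nb-7b^2); both groups contain (150n^2-95nb-7b^2), so (9n-7b) is a factor with cofactor 150n^2-95nb-7b^2.
The cofactor groups again: 150n^2-95nb-7b^2 = 15n(10n-7b) + b(10n-7b); both groups contain (10n-7b), giving (15n+b)(10n-7b).

(10n-7b)(9n-7b)(15n+b)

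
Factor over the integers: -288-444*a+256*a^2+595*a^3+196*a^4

(4*a+3)*(7*a+8)*(7*a-6)*(a+2)

Among the possible rational roots, a = 6/7 is a root, so (7*a-6) is a factor; dividing leaves 28*a^3+109*a^2+130*a+48.
Then a = -8/7 is a root, giving the factor (7*a+8) and quotient 4*a^2+11*a+6.
The remaining quadratic factors as (4*a+3)(a+2).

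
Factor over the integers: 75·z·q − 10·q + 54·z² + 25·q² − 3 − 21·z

(6·z + 5·q − 3)·(9·z + 5·q + 1)

Group: 9·z·(6·z + 5·q − 3) + (5·q + 1)·(6·z + 5·q − 3); both groups contain (6·z + 5·q − 3).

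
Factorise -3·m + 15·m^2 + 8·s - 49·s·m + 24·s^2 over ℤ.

Group: 3·s·(8·s - 3·m) + (-5·m + 1)·(8·s - 3·m); both groups contain (8·s - 3·m).

(8·s - 3·m)·(3·s - 5·m + 1)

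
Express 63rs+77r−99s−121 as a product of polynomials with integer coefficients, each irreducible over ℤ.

(7r−11)(9s+11)

Group as (63rs+77r) + (−99s−121) = 7r(9s+11) − 11(9s+11).
Both groups share the factor (9s+11).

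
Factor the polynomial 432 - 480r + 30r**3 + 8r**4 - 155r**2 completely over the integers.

(2r + 9)(4r - 3)(r + 4)(r - 4)

Trying the rational-root candidates, r = 3/4 is a root, so (4r - 3) is a factor; dividing leaves 2r**3 + 9r**2 - 32r - 144.
Continuing, r = -4 is a root, giving the factor (r + 4) and quotient 2r**2 + r - 36.
The remaining quadratic factors as (r - 4)(2r + 9).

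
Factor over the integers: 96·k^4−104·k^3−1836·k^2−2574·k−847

(2·k+1)·(2·k−11)·(4·k+11)·(6·k+7)

Testing divisors of the constant over divisors of the leading coefficient, k = −7/6 is a root, so (6·k+7) is a factor; dividing leaves 16·k^3−36·k^2−264·k−121.
Then k = 11/2 is a root, so (2·k−11) is a factor; dividing leaves 8·k^2+26·k+11.
The remaining quadratic factors as (4·k+11)(2·k+1).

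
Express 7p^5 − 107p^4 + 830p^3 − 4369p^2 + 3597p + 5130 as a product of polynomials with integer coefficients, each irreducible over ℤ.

Testing divisors of the constant over divisors of the leading coefficient, p = 9 is a root, so (p − 9) divides it; the quotient is 7p^4 − 44p^3 + 434p^2 − 463p − 570.
Continuing, p = 2 is a root, so (p − 2) divides it; the quotient is 7p^3 − 30p^2 + 374p + 285.
Next, p = −5/7 is a root, giving the factor (7p + 5) and quotient p^2 − 5p + 57.
The quadratic p^2 − 5p + 57 has discriminant −203 < 0 and is irreducible over ℤ.

(7p + 5)(p − 2)(p − 9)(p^2 − 5p + 57)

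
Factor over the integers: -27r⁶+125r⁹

r⁶(5r-3)(25r²+15r+9)

Every term has a factor of r⁶; factoring it out leaves 125r³-27.
Recognize a difference of cubes with the parts 5r and 3.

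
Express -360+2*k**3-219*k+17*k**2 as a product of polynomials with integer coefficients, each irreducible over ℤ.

By the rational root theorem, k = 8 is a root, giving the factor (k-8) and quotient 2*k**2+33*k+45.
The remaining quadratic factors as (k+15)(2*k+3).

(2*k+3)*(k+15)*(k-8)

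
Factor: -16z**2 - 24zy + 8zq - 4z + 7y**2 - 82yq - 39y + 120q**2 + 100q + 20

Group: -4z(4z + 7y - 12q - 4) + (y - 10q - 5)(4z + 7y - 12q - 4); both groups contain (4z + 7y - 12q - 4).

-(4z + 7y - 12q - 4)(4z - y + 10q + 5)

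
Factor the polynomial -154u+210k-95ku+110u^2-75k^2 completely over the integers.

-(15k-11u)(5k+10u-14)

Group: -5k(15k-11u) + (-10u+14)(15k-11u); both groups contain (15k-11u).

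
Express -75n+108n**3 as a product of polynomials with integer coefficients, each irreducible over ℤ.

3n(6n+5)(6n-5)

Factor out 3n, leaving 36n**2-25, which is a difference of two squares.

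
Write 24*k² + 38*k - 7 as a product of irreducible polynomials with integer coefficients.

Need a pair with product 24·(-7) = -168 and sum 38: that's -4 and 42.
Split the middle term: 24*k² - 4*k + 42*k - 7 = 4*k*(6*k - 1) + 7*(6*k - 1).

(4*k + 7)*(6*k - 1)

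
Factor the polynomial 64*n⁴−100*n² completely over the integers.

Factor out 4*n², leaving 16*n²−25, which is a difference of two squares.

4*n²*(4*n+5)*(4*n−5)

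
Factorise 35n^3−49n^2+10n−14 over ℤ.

Group as (35n^3+10n) + (−49n^2−14) = 5n(7n^2+2) − 7(7n^2+2).
Both groups share the factor (7n^2+2).

(5n−7)(7n^2+2)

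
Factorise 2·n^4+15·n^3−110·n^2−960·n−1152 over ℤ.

(2·n+3)·(n+6)·(n+8)·(n−8)

Trying the rational-root candidates, n = −6 is a root, so (n+6) divides it; the quotient is 2·n^3+3·n^2−128·n−192.
Continuing, n = 8 is a root, so (n−8) divides it; the quotient is 2·n^2+19·n+24.
The remaining quadratic factors as (n+8)(2·n+3).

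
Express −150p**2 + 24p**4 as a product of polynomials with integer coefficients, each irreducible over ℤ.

Factor out 6p**2, leaving 4p**2 − 25, which is a difference of two squares.

6p**2(2p + 5)(2p − 5)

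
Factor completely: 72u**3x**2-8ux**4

Every term has a factor of 8ux**2. Then 9u**2-x**2 = (3u)² − (x)².

8ux**2(3u+x)(3u-x)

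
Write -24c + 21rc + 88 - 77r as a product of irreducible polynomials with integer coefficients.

Group as (21rc - 77r) + (-24c + 88) = 7r(3c - 11) - 8(3c - 11).
Both groups share the factor (3c - 11).

(3c - 11)(7r - 8)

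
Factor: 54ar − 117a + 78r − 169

(6r − 13)(9a + 13)

Group as (54ar − 117a) + (78r − 169) = 9a(6r − 13) + 13(6r − 13).
Both groups share the factor (6r − 13).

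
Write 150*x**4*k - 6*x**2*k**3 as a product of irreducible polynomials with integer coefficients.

Pull out the common factor 6*x**2*k; 25*x**2 - k**2 is a difference of squares.

6*k*x**2*(5*x - k)*(5*x + k)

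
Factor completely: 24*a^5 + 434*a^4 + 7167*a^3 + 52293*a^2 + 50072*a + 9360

(4*a + 1)*(6*a + 5)*(a + 9)*(a^2 + 8*a + 208)

Testing divisors of the constant over divisors of the leading coefficient, a = −5/6 is a root, so (6*a + 5) is a factor; dividing leaves 4*a^4 + 69*a^3 + 1137*a^2 + 7768*a + 1872.
Next, a = −1/4 is a root, giving the factor (4*a + 1) and quotient a^3 + 17*a^2 + 280*a + 1872.
Then a = −9 is a root, so (a + 9) is a factor; dividing leaves a^2 + 8*a + 208.
The quadratic a^2 + 8*a + 208 has discriminant −768 < 0 and is irreducible over ℤ.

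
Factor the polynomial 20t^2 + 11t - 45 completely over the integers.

(4t - 5)(5t + 9)

Need a pair with product 20·(-45) = -900 and sum 11: that's 36 and -25.
Split the middle term: 20t^2 + 36t - 25t - 45 = 4t(5t + 9) - 5(5t + 9).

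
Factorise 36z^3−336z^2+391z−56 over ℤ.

(6z−1)(6z−7)(z−8)

By the rational root theorem, z = 7/6 is a root, giving the factor (6z−7) and quotient 6z^2−49z+8.
The remaining quadratic factors as (z−8)(6z−1).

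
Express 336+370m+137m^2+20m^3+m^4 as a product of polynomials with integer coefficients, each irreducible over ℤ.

Among the possible rational roots, m = −2 is a root, so (m+2) divides it; the quotient is m^3+18m^2+101m+168.
Continuing, m = −7 is a root, so (m+7) divides it; the quotient is m^2+11m+24.
The remaining quadratic factors as (m+8)(m+3).

(m+2)(m+3)(m+7)(m+8)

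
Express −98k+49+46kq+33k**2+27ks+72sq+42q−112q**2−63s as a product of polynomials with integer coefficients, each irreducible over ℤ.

Group: 3k(11k+9s−14q−7) + (8q−7)(11k+9s−14q−7); both groups contain (11k+9s−14q−7).

(11k+9s−14q−7)(3k+8q−7)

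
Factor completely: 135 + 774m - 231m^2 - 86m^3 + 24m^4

Trying the rational-root candidates, m = 3 is a root, so (m - 3) divides it; the quotient is 24m^3 - 14m^2 - 273m - 45.
Next, m = 15/4 is a root, so (4m - 15) divides it; the quotient is 6m^2 + 19m + 3.
The remaining quadratic factors as (m + 3)(6m + 1).

(4m - 15)(6m + 1)(m + 3)(m - 3)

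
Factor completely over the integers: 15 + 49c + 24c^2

Need a pair with product 24·15 = 360 and sum 49: that's 40 and 9.
Split the middle term: 24c^2 + 40c + 9c + 15 = 8c(3c + 5) + 3(3c + 5).

(3c + 5)(8c + 3)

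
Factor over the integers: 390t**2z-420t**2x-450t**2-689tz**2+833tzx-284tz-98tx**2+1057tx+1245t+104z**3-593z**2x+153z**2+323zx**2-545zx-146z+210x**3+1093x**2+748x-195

(13z-14x-15)(5t-8z-3x-13)(6t-z+5x-1)

Group: 13z(30t**2-53tz+7tx-83t+8z**2-37zx+21z-15x**2-62x+13) + (-14x-15)(30t**2-53tz+7tx-83t+8z**2-37zx+21z-15x**2-62x+13); both groups contain (30t**2-53tz+7tx-83t+8z**2-37zx+21z-15x**2-62x+13), so (13z-14x-15) is a factor with cofactor 30t**2-53tz+7tx-83t+8z**2-37zx+21z-15x**2-62x+13.
The cofactor groups again: 30t**2-53tz+7tx-83t+8z**2-37zx+21z-15x**2-62x+13 = 5t(6t-z+5x-1) + (-8z-3x-13)(6t-z+5x-1); both groups contain (6t-z+5x-1), giving (5t-8z-3x-13)(6t-z+5x-1).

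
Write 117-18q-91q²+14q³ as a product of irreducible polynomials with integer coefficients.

(2q-13)(7q²-9)

Group as (14q³-18q) + (-91q²+117) = 2q(7q²-9) - 13(7q²-9).
Both groups share the factor (7q²-9).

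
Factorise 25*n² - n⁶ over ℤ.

Factor out n² first: what remains is -n⁴ + 25.
Recognize a difference of squares with the parts 5 and n².

-n²*(n² + 5)*(n² - 5)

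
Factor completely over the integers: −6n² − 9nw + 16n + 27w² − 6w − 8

Group: −6n(n + 3w − 2) + (9w + 4)(n + 3w − 2); both groups contain (n + 3w − 2).

−(6n − 9w − 4)(n + 3w − 2)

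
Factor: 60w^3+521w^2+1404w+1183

Testing divisors of the constant over divisors of the leading coefficient, w = -13/3 is a root, giving the factor (3w+13) and quotient 20w^2+87w+91.
The remaining quadratic factors as (5w+13)(4w+7).

(3w+13)(4w+7)(5w+13)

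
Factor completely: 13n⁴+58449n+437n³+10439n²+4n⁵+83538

(4n+9)(n+6)(n+7)(n²-12n+221)

By the rational root theorem, n = -9/4 is a root, giving the factor (4n+9) and quotient n⁴+n³+107n²+2369n+9282.
Next, n = -6 is a root, giving the factor (n+6) and quotient n³-5n²+137n+1547.
Continuing, n = -7 is a root, giving the factor (n+7) and quotient n²-12n+221.
The quadratic n²-12n+221 has discriminant -740 < 0 and is irreducible over ℤ.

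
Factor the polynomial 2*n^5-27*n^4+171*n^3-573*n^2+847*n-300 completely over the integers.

(2*n-1)*(n-3)*(n-4)*(n^2-6*n+25)

By the rational root theorem, n = 3 is a root, so (n-3) divides it; the quotient is 2*n^4-21*n^3+108*n^2-249*n+100.
Continuing, n = 4 is a root, so (n-4) divides it; the quotient is 2*n^3-13*n^2+56*n-25.
Then n = 1/2 is a root, so (2*n-1) is a factor; dividing leaves n^2-6*n+25.
The quadratic n^2-6*n+25 has discriminant -64 < 0 and is irreducible over ℤ.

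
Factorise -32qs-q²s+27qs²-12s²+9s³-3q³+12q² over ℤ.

-(3q+s)(q+3s-4)(q-3s)

Group: q(-3q²-10qs+12q-3s²+4s) - 3s(-3q²-10qs+12q-3s²+4s); both groups contain (-3q²-10qs+12q-3s²+4s), so (q-3s) is a factor with cofactor -3q²-10qs+12q-3s²+4s.
The cofactor groups again: -3q²-10qs+12q-3s²+4s = -q(3q+s) + (-3s+4)(3q+s); both groups contain (3q+s), giving -(q+3s-4)(3q+s).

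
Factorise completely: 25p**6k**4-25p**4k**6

Factor out 25p**4k**4 first: what remains is p**2-k**2.
Recognize a difference of squares with the parts p and k.

25k**4p**4(p-k)(p+k)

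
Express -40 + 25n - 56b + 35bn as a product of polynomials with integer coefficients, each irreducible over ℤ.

(5n - 8)(7b + 5)

Group as (35bn - 56b) + (25n - 40) = 7b(5n - 8) + 5(5n - 8).
Both groups share the factor (5n - 8).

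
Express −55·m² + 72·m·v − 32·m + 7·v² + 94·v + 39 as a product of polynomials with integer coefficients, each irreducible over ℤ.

−(11·m + v + 13)·(5·m − 7·v − 3)

Group: −5·m·(11·m + v + 13) + (7·v + 3)·(11·m + v + 13); both groups contain (11·m + v + 13).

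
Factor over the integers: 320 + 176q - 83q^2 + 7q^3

Trying the rational-root candidates, q = -8/7 is a root, so (7q + 8) divides it; the quotient is q^2 - 13q + 40.
The remaining quadratic factors as (q - 8)(q - 5).

(7q + 8)(q - 5)(q - 8)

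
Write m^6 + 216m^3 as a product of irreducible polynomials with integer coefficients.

m^3(m + 6)(m^2 - 6m + 36)

Pull out the common factor m^3, leaving m^3 + 216.
Recognize a sum of cubes with the parts 6 and m.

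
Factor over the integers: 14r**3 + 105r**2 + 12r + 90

Group as (14r**3 + 12r) + (105r**2 + 90) = 2r(7r**2 + 6) + 15(7r**2 + 6).
Both groups share the factor (7r**2 + 6).

(2r + 15)(7r**2 + 6)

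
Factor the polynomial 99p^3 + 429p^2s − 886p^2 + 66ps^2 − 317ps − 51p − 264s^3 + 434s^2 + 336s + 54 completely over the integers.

(11p + 11s + 3)(9p − 6s − 2)(p + 4s − 9)

Group: 9p(11p^2 + 55ps − 96p + 44s^2 − 87s − 27) + (−6s − 2)(11p^2 + 55ps − 96p + 44s^2 − 87s − 27); both groups contain (11p^2 + 55ps − 96p + 44s^2 − 87s − 27), so (9p − 6s − 2) is a factor with cofactor 11p^2 + 55ps − 96p + 44s^2 − 87s − 27.
The cofactor groups again: 11p^2 + 55ps − 96p + 44s^2 − 87s − 27 = 11p(p + 4s − 9) + (11s + 3)(p + 4s − 9); both groups contain (p + 4s − 9), giving (11p + 11s + 3)(p + 4s − 9).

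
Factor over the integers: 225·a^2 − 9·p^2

Every term has a factor of 9. Then 25·a^2 − p^2 = (5·a)² − (p)².

9·(5·a + p)·(5·a − p)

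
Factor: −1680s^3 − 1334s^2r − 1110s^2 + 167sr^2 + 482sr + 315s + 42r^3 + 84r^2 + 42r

−(14s − 3r − 3)(15s + 2r)(8s + 7r + 7)

Group: 8s(−210s^2 + 17sr + 45s + 6r^2 + 6r) + (7r + 7)(−210s^2 + 17sr + 45s + 6r^2 + 6r); both groups contain (−210s^2 + 17sr + 45s + 6r^2 + 6r), so (8s + 7r + 7) is a factor with cofactor −210s^2 + 17sr + 45s + 6r^2 + 6r.
The cofactor groups again: −210s^2 + 17sr + 45s + 6r^2 + 6r = −15s(14s − 3r − 3) − 2r(14s − 3r − 3); both groups contain (14s − 3r − 3), giving −(15s + 2r)(14s − 3r − 3).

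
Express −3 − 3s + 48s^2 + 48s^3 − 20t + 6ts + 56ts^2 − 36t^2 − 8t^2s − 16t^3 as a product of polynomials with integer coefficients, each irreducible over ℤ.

−(2t − 4s + 1)(2t + 3s + 3)(4t + 4s + 1)

Group: 2t(−8t^2 − 20ts − 14t − 12s^2 − 15s − 3) + (−4s + 1)(−8t^2 − 20ts − 14t − 12s^2 − 15s − 3); both groups contain (−8t^2 − 20ts − 14t − 12s^2 − 15s − 3), so (2t − 4s + 1) is a factor with cofactor −8t^2 − 20ts − 14t − 12s^2 − 15s − 3.
The cofactor groups again: −8t^2 − 20ts − 14t − 12s^2 − 15s − 3 = −4t(2t + 3s + 3) + (−4s − 1)(2t + 3s + 3); both groups contain (2t + 3s + 3), giving −(4t + 4s + 1)(2t + 3s + 3).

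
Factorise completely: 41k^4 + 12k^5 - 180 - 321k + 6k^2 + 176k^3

By the rational root theorem, k = 4/3 is a root, so (3k - 4) is a factor; dividing leaves 4k^4 + 19k^3 + 84k^2 + 114k + 45.
Then k = -1 is a root, giving the factor (k + 1) and quotient 4k^3 + 15k^2 + 69k + 45.
Next, k = -3/4 is a root, so (4k + 3) is a factor; dividing leaves k^2 + 3k + 15.
The quadratic k^2 + 3k + 15 has discriminant -51 < 0 and is irreducible over ℤ.

(3k - 4)(4k + 3)(k + 1)(k^2 + 3k + 15)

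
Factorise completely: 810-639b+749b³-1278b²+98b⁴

By the rational root theorem, b = 3/2 is a root, so (2b-3) is a factor; dividing leaves 49b³+448b²+33b-270.
Then b = 5/7 is a root, giving the factor (7b-5) and quotient 7b²+69b+54.
The remaining quadratic factors as (7b+6)(b+9).

(2b-3)(7b+6)(7b-5)(b+9)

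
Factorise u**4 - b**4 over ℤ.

Difference of squares twice: with A = u and B = b, A⁴ − B⁴ = (A² − B²)(A² + B²), and A² − B² factors again.

(u - b)*(u + b)*(u**2 + b**2)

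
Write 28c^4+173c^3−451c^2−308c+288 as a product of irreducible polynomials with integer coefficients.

(4c−9)(7c−4)(c+1)(c+8)

By the rational root theorem, c = −8 is a root, so (c+8) divides it; the quotient is 28c^3−51c^2−43c+36.
Continuing, c = 4/7 is a root, so (7c−4) is a factor; dividing leaves 4c^2−5c−9.
The remaining quadratic factors as (4c−9)(c+1).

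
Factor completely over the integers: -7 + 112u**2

7(4u + 1)(4u - 1)

Pull out the common factor 7; 16u**2 - 1 is a difference of squares.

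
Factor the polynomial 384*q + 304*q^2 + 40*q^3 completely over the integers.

8*q*(5*q + 8)*(q + 6)

Pull out the common factor 8*q, then factor the remaining trinomial.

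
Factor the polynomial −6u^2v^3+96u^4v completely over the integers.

6u^2v(4u+v)(4u−v)

Pull out the common factor 6u^2v; 16u^2−v^2 is a difference of squares.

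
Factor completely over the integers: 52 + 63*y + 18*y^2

(3*y + 4)*(6*y + 13)

Need a pair with product 18·52 = 936 and sum 63: that's 24 and 39.
Split the middle term: 18*y^2 + 24*y + 39*y + 52 = 6*y*(3*y + 4) + 13*(3*y + 4).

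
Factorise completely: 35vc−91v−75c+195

Group as (35vc−91v) + (−75c+195) = 7v(5c−13) − 15(5c−13).
Both groups share the factor (5c−13).

(5c−13)(7v−15)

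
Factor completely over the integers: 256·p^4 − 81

(4·p + 3)·(4·p − 3)·(16·p^2 + 9)

Difference of squares twice: with A = 4·p and B = 3, A⁴ − B⁴ = (A² − B²)(A² + B²), and A² − B² factors again.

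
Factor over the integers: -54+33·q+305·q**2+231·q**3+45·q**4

(3·q+2)·(3·q-1)·(5·q+9)·(q+3)

By the rational root theorem, q = -2/3 is a root, so (3·q+2) divides it; the quotient is 15·q**3+67·q**2+57·q-27.
Continuing, q = -9/5 is a root, so (5·q+9) divides it; the quotient is 3·q**2+8·q-3.
The remaining quadratic factors as (q+3)(3·q-1).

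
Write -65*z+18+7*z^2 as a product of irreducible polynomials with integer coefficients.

Need a pair with product 7·18 = 126 and sum -65: that's -63 and -2.
Split the middle term: 7*z^2-63*z - 2*z+18 = 7*z*(z-9) - 2*(z-9).

(7*z-2)*(z-9)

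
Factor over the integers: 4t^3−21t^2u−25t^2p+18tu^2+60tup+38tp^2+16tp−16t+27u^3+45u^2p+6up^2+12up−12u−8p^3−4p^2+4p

Group: t(4t^2−9tu−17tp+8t−9u^2−9up+6u+4p^2−2p) + (−3u−2p−2)(4t^2−9tu−17tp+8t−9u^2−9up+6u+4p^2−2p); both groups contain (4t^2−9tu−17tp+8t−9u^2−9up+6u+4p^2−2p), so (t−3u−2p−2) is a factor with cofactor 4t^2−9tu−17tp+8t−9u^2−9up+6u+4p^2−2p.
The cofactor groups again: 4t^2−9tu−17tp+8t−9u^2−9up+6u+4p^2−2p = 4t(t−3u−4p+2) + (3u−p)(t−3u−4p+2); both groups contain (t−3u−4p+2), giving (4t+3u−p)(t−3u−4p+2).

(t−3u−2p−2)(t−3u−4p+2)(4t+3u−p)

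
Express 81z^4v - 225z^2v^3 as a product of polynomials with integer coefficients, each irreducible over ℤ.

9vz^2(3z - 5v)(3z + 5v)

Factor out 9z^2v, leaving 9z^2 - 25v^2, which is a difference of two squares.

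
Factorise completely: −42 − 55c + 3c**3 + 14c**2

By the rational root theorem, c = 3 is a root, giving the factor (c − 3) and quotient 3c**2 + 23c + 14.
The remaining quadratic factors as (c + 7)(3c + 2).

(3c + 2)(c + 7)(c − 3)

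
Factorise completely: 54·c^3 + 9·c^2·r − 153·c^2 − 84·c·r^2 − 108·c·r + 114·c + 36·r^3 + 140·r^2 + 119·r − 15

Group: 3·c·(18·c^2 + 15·c·r − 21·c − 18·r^2 − 25·r + 3) + (−2·r − 5)·(18·c^2 + 15·c·r − 21·c − 18·r^2 − 25·r + 3); both groups contain (18·c^2 + 15·c·r − 21·c − 18·r^2 − 25·r + 3), so (3·c − 2·r − 5) is a factor with cofactor 18·c^2 + 15·c·r − 21·c − 18·r^2 − 25·r + 3.
The cofactor groups again: 18·c^2 + 15·c·r − 21·c − 18·r^2 − 25·r + 3 = 3·c·(6·c + 9·r − 1) + (−2·r − 3)·(6·c + 9·r − 1); both groups contain (6·c + 9·r − 1), giving (3·c − 2·r − 3)·(6·c + 9·r − 1).

(3·c − 2·r − 3)·(3·c − 2·r − 5)·(6·c + 9·r − 1)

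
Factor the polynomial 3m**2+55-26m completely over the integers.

Need a pair with product 3·55 = 165 and sum -26: that's -15 and -11.
Split the middle term: 3m**2-15m - 11m+55 = 3m(m-5) - 11(m-5).

(3m-11)(m-5)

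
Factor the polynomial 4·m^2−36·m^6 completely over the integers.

−4·m^2·(3·m^2+1)·(3·m^2−1)

Every term has a factor of 4·m^2; factoring it out leaves −9·m^4+1.
Recognize a difference of squares with the parts 1 and 3·m^2.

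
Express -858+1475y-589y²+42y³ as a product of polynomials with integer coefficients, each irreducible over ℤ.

By the rational root theorem, y = 11 is a root, so (y-11) is a factor; dividing leaves 42y²-127y+78.
The remaining quadratic factors as (6y-13)(7y-6).

(6y-13)(7y-6)(y-11)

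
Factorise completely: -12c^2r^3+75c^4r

3c^2r(5c+2r)(5c-2r)

Every term has a factor of 3c^2r. Then 25c^2-4r^2 = (5c)² − (2r)².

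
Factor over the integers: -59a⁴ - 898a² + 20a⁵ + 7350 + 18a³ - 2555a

(4a - 7)(5a + 14)(a - 5)(a² + a + 15)

Trying the rational-root candidates, a = 7/4 is a root, so (4a - 7) is a factor; dividing leaves 5a⁴ - 6a³ - 6a² - 235a - 1050.
Next, a = -14/5 is a root, so (5a + 14) divides it; the quotient is a³ - 4a² + 10a - 75.
Next, a = 5 is a root, so (a - 5) is a factor; dividing leaves a² + a + 15.
The quadratic a² + a + 15 has discriminant -59 < 0 and is irreducible over ℤ.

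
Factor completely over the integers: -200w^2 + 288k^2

8(6k + 5w)(6k - 5w)

Factor out 8, leaving 36k^2 - 25w^2, which is a difference of two squares.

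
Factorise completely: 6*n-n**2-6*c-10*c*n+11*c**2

(11*c+n-6)*(c-n)

Group: c*(11*c+n-6) - n*(11*c+n-6); both groups contain (11*c+n-6).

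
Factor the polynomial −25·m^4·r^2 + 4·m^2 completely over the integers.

Factor out m^2 first: what remains is −25·m^2·r^2 + 4.
Recognize a difference of squares with the parts 2 and 5·m·r.

−m^2·(5·m·r + 2)·(5·m·r − 2)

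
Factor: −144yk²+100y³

4y(5y−6k)(5y+6k)

Every term has a factor of 4y. Then 25y²−36k² = (5y)² − (6k)².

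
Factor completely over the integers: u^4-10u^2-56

(u^2+4)(u^2-14)

Substitute w = u^2 to get a quadratic in w, then factor.
u^2-14 is irreducible over ℤ (14 is not a perfect square).
u^2+4 is irreducible over ℤ (sum of squares).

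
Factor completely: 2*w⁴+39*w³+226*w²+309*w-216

(2*w-1)*(w+3)*(w+8)*(w+9)

Testing divisors of the constant over divisors of the leading coefficient, w = 1/2 is a root, so (2*w-1) divides it; the quotient is w³+20*w²+123*w+216.
Then w = -8 is a root, giving the factor (w+8) and quotient w²+12*w+27.
The remaining quadratic factors as (w+9)(w+3).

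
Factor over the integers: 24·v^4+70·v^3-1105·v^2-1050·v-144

(4·v+3)·(6·v+1)·(v+8)·(v-6)

By the rational root theorem, v = 6 is a root, so (v-6) is a factor; dividing leaves 24·v^3+214·v^2+179·v+24.
Continuing, v = -1/6 is a root, so (6·v+1) is a factor; dividing leaves 4·v^2+35·v+24.
The remaining quadratic factors as (v+8)(4·v+3).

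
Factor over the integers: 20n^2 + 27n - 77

(4n + 11)(5n - 7)

Need a pair with product 20·(-77) = -1540 and sum 27: that's -28 and 55.
Split the middle term: 20n^2 - 28n + 55n - 77 = 4n(5n - 7) + 11(5n - 7).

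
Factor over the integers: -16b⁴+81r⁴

Difference of squares twice: with A = 3r and B = 2b, A⁴ − B⁴ = (A² − B²)(A² + B²), and A² − B² factors again.

(3r-2b)(3r+2b)(9r²+4b²)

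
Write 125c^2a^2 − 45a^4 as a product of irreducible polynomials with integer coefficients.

5a^2(5c − 3a)(5c + 3a)

Every term has a factor of 5a^2. Then 25c^2 − 9a^2 = (5c)² − (3a)².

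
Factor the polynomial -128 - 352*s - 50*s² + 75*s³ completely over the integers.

(3*s - 8)*(5*s + 2)*(5*s + 8)

Testing divisors of the constant over divisors of the leading coefficient, s = -8/5 is a root, giving the factor (5*s + 8) and quotient 15*s² - 34*s - 16.
The remaining quadratic factors as (5*s + 2)(3*s - 8).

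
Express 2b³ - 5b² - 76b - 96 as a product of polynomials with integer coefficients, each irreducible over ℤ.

(2b + 3)(b + 4)(b - 8)

Testing divisors of the constant over divisors of the leading coefficient, b = -3/2 is a root, so (2b + 3) is a factor; dividing leaves b² - 4b - 32.
The remaining quadratic factors as (b - 8)(b + 4).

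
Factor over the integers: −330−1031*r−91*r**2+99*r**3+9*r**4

Testing divisors of the constant over divisors of the leading coefficient, r = −3 is a root, giving the factor (r+3) and quotient 9*r**3+72*r**2−307*r−110.
Then r = 10/3 is a root, giving the factor (3*r−10) and quotient 3*r**2+34*r+11.
The remaining quadratic factors as (r+11)(3*r+1).

(3*r+1)*(3*r−10)*(r+11)*(r+3)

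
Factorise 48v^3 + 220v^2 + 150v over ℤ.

2v(4v + 15)(6v + 5)

Pull out the common factor 2v, then factor the remaining trinomial.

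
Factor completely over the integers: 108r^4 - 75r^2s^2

Factor out 3r^2, leaving 36r^2 - 25s^2, which is a difference of two squares.

3r^2(6r + 5s)(6r - 5s)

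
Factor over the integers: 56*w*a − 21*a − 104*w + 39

(7*a − 13)*(8*w − 3)

Group as (56*w*a − 104*w) + (−21*a + 39) = 8*w*(7*a − 13) − 3*(7*a − 13).
Both groups share the factor (7*a − 13).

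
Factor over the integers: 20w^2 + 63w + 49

Need a pair with product 20·49 = 980 and sum 63: that's 35 and 28.
Split the middle term: 20w^2 + 35w + 28w + 49 = 5w(4w + 7) + 7(4w + 7).

(4w + 7)(5w + 7)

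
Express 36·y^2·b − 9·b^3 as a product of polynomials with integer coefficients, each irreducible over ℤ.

9·b·(2·y − b)·(2·y + b)

Factor out 9·b, leaving 4·y^2 − b^2, which is a difference of two squares.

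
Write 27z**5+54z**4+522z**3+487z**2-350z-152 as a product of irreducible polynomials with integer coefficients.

Trying the rational-root candidates, z = -4/3 is a root, giving the factor (3z+4) and quotient 9z**4+6z**3+166z**2-59z-38.
Next, z = 2/3 is a root, so (3z-2) divides it; the quotient is 3z**3+4z**2+58z+19.
Then z = -1/3 is a root, so (3z+1) is a factor; dividing leaves z**2+z+19.
The quadratic z**2+z+19 has discriminant -75 < 0 and is irreducible over ℤ.

(3z+1)(3z+4)(3z-2)(z**2+z+19)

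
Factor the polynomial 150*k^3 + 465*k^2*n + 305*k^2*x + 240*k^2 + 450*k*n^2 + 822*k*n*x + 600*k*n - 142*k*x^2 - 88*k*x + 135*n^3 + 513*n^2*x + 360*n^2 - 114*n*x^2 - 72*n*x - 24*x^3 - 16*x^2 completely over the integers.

Group: 2*k*(75*k^2 + 120*k*n + 190*k*x + 120*k + 45*n^2 + 186*n*x + 120*n + 24*x^2 + 16*x) + (3*n - x)*(75*k^2 + 120*k*n + 190*k*x + 120*k + 45*n^2 + 186*n*x + 120*n + 24*x^2 + 16*x); both groups contain (75*k^2 + 120*k*n + 190*k*x + 120*k + 45*n^2 + 186*n*x + 120*n + 24*x^2 + 16*x), so (2*k + 3*n - x) is a factor with cofactor 75*k^2 + 120*k*n + 190*k*x + 120*k + 45*n^2 + 186*n*x + 120*n + 24*x^2 + 16*x.
The cofactor groups again: 75*k^2 + 120*k*n + 190*k*x + 120*k + 45*n^2 + 186*n*x + 120*n + 24*x^2 + 16*x = 15*k*(5*k + 3*n + 12*x + 8) + (15*n + 2*x)*(5*k + 3*n + 12*x + 8); both groups contain (5*k + 3*n + 12*x + 8), giving (15*k + 15*n + 2*x)*(5*k + 3*n + 12*x + 8).

(15*k + 15*n + 2*x)*(2*k + 3*n - x)*(5*k + 3*n + 12*x + 8)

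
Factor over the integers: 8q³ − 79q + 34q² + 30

(2q − 1)(4q − 5)(q + 6)

Testing divisors of the constant over divisors of the leading coefficient, q = 1/2 is a root, so (2q − 1) is a factor; dividing leaves 4q² + 19q − 30.
The remaining quadratic factors as (q + 6)(4q − 5).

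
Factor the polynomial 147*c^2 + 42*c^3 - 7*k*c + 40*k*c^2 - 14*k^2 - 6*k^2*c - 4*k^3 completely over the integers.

Group: 2*k*(-2*k^2 - k*c + 21*c^2) + (2*c + 7)*(-2*k^2 - k*c + 21*c^2); both groups contain (-2*k^2 - k*c + 21*c^2), so (2*k + 2*c + 7) is a factor with cofactor -2*k^2 - k*c + 21*c^2.
The cofactor groups again: -2*k^2 - k*c + 21*c^2 = -k*(2*k + 7*c) + 3*c*(2*k + 7*c); both groups contain (2*k + 7*c), giving -(k - 3*c)*(2*k + 7*c).

-(k - 3*c)*(2*k + 2*c + 7)*(2*k + 7*c)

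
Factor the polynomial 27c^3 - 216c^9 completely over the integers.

-27c^3(2c^2 - 1)(4c^4 + 2c^2 + 1)

Factor out 27c^3 first: what remains is -8c^6 + 1.
Recognize a difference of cubes with the parts 1 and 2c^2.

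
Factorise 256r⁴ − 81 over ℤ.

(4r + 3)(4r − 3)(16r² + 9)

Difference of squares twice: with A = 4r and B = 3, A⁴ − B⁴ = (A² − B²)(A² + B²), and A² − B² factors again.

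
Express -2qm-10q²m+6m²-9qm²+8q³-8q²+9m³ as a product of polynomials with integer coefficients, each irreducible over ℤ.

Group: 4q(2q²-qm-2q-3m²-2m) - 3m(2q²-qm-2q-3m²-2m); both groups contain (2q²-qm-2q-3m²-2m), so (4q-3m) is a factor with cofactor 2q²-qm-2q-3m²-2m.
The cofactor groups again: 2q²-qm-2q-3m²-2m = q(2q-3m-2) + m(2q-3m-2); both groups contain (2q-3m-2), giving (q+m)(2q-3m-2).

(2q-3m-2)(4q-3m)(q+m)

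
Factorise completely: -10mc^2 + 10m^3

10m(m - c)(m + c)

Every term has a factor of 10m. Then m^2 - c^2 = (m)² − (c)².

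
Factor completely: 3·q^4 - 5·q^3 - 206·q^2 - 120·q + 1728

(3·q - 8)·(q + 4)·(q + 6)·(q - 9)

By the rational root theorem, q = -4 is a root, giving the factor (q + 4) and quotient 3·q^3 - 17·q^2 - 138·q + 432.
Then q = 9 is a root, so (q - 9) is a factor; dividing leaves 3·q^2 + 10·q - 48.
The remaining quadratic factors as (q + 6)(3·q - 8).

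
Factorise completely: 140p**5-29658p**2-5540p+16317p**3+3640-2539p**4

(4p-13)(5p+2)(7p-2)(p**2-15p+70)

Among the possible rational roots, p = 13/4 is a root, giving the factor (4p-13) and quotient 35p**4-521p**3+2386p**2+340p-280.
Continuing, p = 2/7 is a root, so (7p-2) divides it; the quotient is 5p**3-73p**2+320p+140.
Continuing, p = -2/5 is a root, giving the factor (5p+2) and quotient p**2-15p+70.
The quadratic p**2-15p+70 has discriminant -55 < 0 and is irreducible over ℤ.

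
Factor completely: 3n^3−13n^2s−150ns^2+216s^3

(3n−4s)(n+6s)(n−9s)

Group: n(3n^2−31ns+36s^2) + 6s(3n^2−31ns+36s^2); both groups contain (3n^2−31ns+36s^2), so (n+6s) is a factor with cofactor 3n^2−31ns+36s^2.
The cofactor groups again: 3n^2−31ns+36s^2 = n(3n−4s) − 9s(3n−4s); both groups contain (3n−4s), giving (n−9s)(3n−4s).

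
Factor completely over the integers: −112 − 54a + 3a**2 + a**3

(a + 2)(a + 8)(a − 7)

Among the possible rational roots, a = −8 is a root, so (a + 8) divides it; the quotient is a**2 − 5a − 14.
The remaining quadratic factors as (a − 7)(a + 2).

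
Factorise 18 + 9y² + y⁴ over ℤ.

Substitute u = y² to get a quadratic in u, then factor.
y² + 3 is irreducible over ℤ (always positive, so no real roots).
y² + 6 is irreducible over ℤ (always positive, so no real roots).

(y² + 3)(y² + 6)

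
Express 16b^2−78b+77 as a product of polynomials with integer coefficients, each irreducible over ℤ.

Need a pair with product 16·77 = 1232 and sum −78: that's −56 and −22.
Split the middle term: 16b^2−56b − 22b+77 = 8b(2b−7) − 11(2b−7).

(2b−7)(8b−11)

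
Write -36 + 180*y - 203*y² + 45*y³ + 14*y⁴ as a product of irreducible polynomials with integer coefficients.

(2*y - 3)*(7*y - 2)*(y + 6)*(y - 1)

Among the possible rational roots, y = 1 is a root, giving the factor (y - 1) and quotient 14*y³ + 59*y² - 144*y + 36.
Next, y = 3/2 is a root, so (2*y - 3) divides it; the quotient is 7*y² + 40*y - 12.
The remaining quadratic factors as (7*y - 2)(y + 6).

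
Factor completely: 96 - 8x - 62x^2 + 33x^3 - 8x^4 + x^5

(x + 1)(x - 2)(x - 3)(x^2 - 4x + 16)

Testing divisors of the constant over divisors of the leading coefficient, x = -1 is a root, giving the factor (x + 1) and quotient x^4 - 9x^3 + 42x^2 - 104x + 96.
Next, x = 3 is a root, giving the factor (x - 3) and quotient x^3 - 6x^2 + 24x - 32.
Then x = 2 is a root, so (x - 2) divides it; the quotient is x^2 - 4x + 16.
The quadratic x^2 - 4x + 16 has discriminant -48 < 0 and is irreducible over ℤ.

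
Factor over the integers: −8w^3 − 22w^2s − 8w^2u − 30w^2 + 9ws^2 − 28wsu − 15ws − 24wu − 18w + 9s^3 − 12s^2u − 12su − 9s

Group: 2w(−4w^2 − 9ws − 4wu − 15w + 9s^2 − 12su − 12u − 9) + s(−4w^2 − 9ws − 4wu − 15w + 9s^2 − 12su − 12u − 9); both groups contain (−4w^2 − 9ws − 4wu − 15w + 9s^2 − 12su − 12u − 9), so (2w + s) is a factor with cofactor −4w^2 − 9ws − 4wu − 15w + 9s^2 − 12su − 12u − 9.
The cofactor groups again: −4w^2 − 9ws − 4wu − 15w + 9s^2 − 12su − 12u − 9 = −w(4w − 3s + 4u + 3) + (−3s − 3)(4w − 3s + 4u + 3); both groups contain (4w − 3s + 4u + 3), giving −(w + 3s + 3)(4w − 3s + 4u + 3).

−(4w − 3s + 4u + 3)(w + 3s + 3)(2w + s)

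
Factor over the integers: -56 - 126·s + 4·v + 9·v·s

Group as (9·v·s + 4·v) + (-126·s - 56) = v·(9·s + 4) - 14·(9·s + 4).
Both groups share the factor (9·s + 4).

(9·s + 4)·(v - 14)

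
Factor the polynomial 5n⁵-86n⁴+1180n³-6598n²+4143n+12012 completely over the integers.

(5n-11)(n+1)(n-7)(n²-9n+156)

Trying the rational-root candidates, n = 7 is a root, so (n-7) is a factor; dividing leaves 5n⁴-51n³+823n²-837n-1716.
Continuing, n = -1 is a root, giving the factor (n+1) and quotient 5n³-56n²+879n-1716.
Continuing, n = 11/5 is a root, so (5n-11) divides it; the quotient is n²-9n+156.
The quadratic n²-9n+156 has discriminant -543 < 0 and is irreducible over ℤ.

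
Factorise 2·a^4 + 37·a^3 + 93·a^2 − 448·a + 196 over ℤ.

(2·a − 1)·(a + 14)·(a + 7)·(a − 2)

Among the possible rational roots, a = −7 is a root, so (a + 7) is a factor; dividing leaves 2·a^3 + 23·a^2 − 68·a + 28.
Continuing, a = 1/2 is a root, so (2·a − 1) divides it; the quotient is a^2 + 12·a − 28.
The remaining quadratic factors as (a − 2)(a + 14).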